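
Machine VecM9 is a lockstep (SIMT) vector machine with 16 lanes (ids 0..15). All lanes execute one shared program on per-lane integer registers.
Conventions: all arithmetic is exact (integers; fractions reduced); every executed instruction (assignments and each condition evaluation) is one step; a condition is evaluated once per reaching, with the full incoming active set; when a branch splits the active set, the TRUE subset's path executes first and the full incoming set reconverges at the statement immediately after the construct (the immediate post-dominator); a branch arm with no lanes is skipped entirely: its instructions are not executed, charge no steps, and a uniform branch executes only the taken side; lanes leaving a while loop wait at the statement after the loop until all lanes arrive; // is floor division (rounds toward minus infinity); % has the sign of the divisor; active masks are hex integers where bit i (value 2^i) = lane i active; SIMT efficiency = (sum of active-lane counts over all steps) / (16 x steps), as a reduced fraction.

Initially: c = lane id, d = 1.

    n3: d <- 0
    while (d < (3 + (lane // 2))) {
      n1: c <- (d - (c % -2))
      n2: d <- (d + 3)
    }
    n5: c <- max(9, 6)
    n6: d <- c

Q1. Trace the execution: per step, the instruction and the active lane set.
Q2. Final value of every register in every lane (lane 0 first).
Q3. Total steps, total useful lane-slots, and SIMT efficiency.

step 0: d <- 0                       0xffff
step 1: eval (d < (3 + (lane // 2))) 0xffff
step 2: c <- (d - (c % -2))          0xffff
step 3: d <- (d + 3)                 0xffff
step 4: eval (d < (3 + (lane // 2))) 0xffff
step 5: c <- (d - (c % -2))          0xfffc
step 6: d <- (d + 3)                 0xfffc
step 7: eval (d < (3 + (lane // 2))) 0xfffc
step 8: c <- (d - (c % -2))          0xff00
step 9: d <- (d + 3)                 0xff00
step 10: eval (d < (3 + (lane // 2))) 0xff00
step 11: c <- (d - (c % -2))          0xc000
step 12: d <- (d + 3)                 0xc000
step 13: eval (d < (3 + (lane // 2))) 0xc000
step 14: c <- max(9, 6)               0xffff
step 15: d <- c                       0xffff

Answer: 16 steps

c: 9,9,9,9,9,9,9,9,9,9,9,9,9,9,9,9
d: 9,9,9,9,9,9,9,9,9,9,9,9,9,9,9,9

steps = 16; useful = 184; efficiency = 184/256 = 23/32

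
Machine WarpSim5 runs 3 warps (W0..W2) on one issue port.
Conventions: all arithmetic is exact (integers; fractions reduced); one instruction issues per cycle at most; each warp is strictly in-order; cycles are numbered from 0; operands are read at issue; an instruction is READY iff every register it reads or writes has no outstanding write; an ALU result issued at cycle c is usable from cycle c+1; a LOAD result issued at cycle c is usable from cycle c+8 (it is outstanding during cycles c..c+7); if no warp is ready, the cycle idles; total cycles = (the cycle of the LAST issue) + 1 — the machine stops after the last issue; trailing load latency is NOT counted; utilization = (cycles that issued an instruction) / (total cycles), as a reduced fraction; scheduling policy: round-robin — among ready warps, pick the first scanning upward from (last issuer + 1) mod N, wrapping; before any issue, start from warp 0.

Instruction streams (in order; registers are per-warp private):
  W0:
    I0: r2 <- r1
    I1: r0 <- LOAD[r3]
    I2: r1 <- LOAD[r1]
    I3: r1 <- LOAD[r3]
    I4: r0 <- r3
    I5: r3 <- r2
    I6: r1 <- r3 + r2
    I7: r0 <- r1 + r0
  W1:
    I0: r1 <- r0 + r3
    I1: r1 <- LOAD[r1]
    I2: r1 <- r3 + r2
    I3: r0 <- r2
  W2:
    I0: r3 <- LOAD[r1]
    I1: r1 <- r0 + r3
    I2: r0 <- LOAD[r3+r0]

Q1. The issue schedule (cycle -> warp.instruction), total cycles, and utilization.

cycle 0: W0.I0
cycle 1: W1.I0
cycle 2: W2.I0
cycle 3: W0.I1
cycle 4: W1.I1
cycle 5: W0.I2
cycle 6: idle
cycle 7: idle
cycle 8: idle
cycle 9: idle
cycle 10: W2.I1
cycle 11: W2.I2
cycle 12: W1.I2
cycle 13: W0.I3
cycle 14: W1.I3
cycle 15: W0.I4
cycle 16: W0.I5
cycle 17: idle
cycle 18: idle
cycle 19: idle
cycle 20: idle
cycle 21: W0.I6
cycle 22: W0.I7

Answer: 23 cycles, utilization 15/23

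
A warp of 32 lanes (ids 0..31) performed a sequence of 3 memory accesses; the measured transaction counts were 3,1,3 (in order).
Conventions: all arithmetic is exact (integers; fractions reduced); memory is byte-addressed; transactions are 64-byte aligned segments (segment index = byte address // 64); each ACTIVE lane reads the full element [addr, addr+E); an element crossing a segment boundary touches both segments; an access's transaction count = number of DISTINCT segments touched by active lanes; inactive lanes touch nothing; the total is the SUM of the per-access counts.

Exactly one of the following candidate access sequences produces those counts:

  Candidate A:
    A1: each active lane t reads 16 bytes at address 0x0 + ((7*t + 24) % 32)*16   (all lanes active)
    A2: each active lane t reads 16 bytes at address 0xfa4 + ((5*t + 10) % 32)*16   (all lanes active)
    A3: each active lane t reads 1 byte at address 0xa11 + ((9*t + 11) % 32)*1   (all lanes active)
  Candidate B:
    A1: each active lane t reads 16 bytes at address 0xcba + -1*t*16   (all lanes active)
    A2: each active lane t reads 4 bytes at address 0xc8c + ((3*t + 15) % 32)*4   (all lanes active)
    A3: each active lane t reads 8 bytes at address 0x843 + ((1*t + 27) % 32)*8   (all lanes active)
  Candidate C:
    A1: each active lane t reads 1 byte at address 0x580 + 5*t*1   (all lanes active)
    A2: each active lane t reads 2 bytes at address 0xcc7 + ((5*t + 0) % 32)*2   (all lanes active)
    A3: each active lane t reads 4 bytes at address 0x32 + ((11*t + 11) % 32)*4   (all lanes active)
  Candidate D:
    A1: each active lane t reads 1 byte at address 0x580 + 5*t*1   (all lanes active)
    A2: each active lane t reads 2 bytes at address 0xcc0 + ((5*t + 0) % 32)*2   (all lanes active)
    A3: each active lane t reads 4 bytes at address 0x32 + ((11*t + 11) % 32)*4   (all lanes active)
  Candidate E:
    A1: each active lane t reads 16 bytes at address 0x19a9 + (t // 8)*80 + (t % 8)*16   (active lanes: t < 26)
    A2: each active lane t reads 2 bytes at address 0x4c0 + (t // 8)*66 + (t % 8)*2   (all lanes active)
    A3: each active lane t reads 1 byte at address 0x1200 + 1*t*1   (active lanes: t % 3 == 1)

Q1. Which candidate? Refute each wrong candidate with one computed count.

A: A1 gives 8 transactions, not 3
B: A1 gives 9 transactions, not 3
C: A2 gives 2 transactions, not 1
E: A1 gives 6 transactions, not 3
D: all counts match (3,1,3)

Answer: D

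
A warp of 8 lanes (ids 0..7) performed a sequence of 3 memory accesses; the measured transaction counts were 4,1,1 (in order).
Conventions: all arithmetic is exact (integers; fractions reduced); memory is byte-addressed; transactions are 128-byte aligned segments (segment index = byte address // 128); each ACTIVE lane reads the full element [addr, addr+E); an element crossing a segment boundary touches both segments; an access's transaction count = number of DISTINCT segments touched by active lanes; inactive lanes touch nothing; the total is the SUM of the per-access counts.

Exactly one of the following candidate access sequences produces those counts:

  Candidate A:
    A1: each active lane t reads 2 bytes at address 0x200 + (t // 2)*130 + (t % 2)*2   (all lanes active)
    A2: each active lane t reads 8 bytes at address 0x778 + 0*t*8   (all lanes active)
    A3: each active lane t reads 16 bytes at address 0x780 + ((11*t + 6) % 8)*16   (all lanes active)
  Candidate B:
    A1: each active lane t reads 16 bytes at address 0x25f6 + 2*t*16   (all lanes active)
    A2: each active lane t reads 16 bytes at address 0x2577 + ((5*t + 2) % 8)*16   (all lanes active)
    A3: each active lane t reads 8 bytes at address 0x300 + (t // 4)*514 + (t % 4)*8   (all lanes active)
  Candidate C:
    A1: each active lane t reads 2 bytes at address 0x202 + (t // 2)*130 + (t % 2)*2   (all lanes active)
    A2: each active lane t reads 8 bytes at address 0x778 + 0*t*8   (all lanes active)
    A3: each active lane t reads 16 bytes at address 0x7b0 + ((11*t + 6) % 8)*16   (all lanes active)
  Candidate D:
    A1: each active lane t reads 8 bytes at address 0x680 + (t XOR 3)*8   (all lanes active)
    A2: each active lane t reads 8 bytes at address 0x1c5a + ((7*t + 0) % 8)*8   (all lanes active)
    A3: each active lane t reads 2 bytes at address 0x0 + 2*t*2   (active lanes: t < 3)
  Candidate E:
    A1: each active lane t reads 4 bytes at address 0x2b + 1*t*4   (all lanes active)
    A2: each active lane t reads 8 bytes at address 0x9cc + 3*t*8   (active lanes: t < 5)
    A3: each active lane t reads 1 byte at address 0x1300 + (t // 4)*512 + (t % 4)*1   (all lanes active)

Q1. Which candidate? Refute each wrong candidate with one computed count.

B: A1 gives 3 transactions, not 4
C: A3 gives 2 transactions, not 1
D: A1 gives 1 transaction, not 4
E: A1 gives 1 transaction, not 4
A: all counts match (4,1,1)

Answer: A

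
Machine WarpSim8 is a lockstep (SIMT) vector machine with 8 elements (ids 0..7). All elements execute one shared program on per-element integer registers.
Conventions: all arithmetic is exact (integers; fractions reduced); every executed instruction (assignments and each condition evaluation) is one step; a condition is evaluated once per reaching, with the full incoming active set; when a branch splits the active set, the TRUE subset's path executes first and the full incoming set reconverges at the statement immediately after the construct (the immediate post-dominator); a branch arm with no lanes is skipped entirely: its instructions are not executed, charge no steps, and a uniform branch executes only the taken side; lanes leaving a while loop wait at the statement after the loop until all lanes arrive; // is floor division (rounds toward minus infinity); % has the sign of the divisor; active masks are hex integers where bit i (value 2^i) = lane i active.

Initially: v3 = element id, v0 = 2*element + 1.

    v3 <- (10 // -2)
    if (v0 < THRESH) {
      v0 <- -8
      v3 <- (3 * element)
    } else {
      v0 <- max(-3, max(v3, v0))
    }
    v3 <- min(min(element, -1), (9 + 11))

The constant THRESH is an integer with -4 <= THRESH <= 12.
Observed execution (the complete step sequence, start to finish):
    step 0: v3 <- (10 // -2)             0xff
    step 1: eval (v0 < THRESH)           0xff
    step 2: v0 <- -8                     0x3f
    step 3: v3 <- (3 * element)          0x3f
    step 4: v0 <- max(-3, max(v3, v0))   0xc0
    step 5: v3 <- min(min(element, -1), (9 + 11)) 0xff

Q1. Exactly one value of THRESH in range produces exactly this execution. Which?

Answer: THRESH = 12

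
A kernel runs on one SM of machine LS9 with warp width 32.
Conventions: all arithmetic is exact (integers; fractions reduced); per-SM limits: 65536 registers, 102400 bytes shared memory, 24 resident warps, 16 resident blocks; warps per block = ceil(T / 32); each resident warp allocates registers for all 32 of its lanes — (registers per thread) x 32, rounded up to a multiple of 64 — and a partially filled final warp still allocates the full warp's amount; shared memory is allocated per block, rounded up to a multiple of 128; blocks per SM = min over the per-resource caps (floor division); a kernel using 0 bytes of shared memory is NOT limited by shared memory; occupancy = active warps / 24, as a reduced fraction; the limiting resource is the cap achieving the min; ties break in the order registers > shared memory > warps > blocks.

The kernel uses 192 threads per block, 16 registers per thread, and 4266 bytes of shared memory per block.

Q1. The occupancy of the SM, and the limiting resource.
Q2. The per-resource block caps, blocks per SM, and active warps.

Answer: occupancy 1, limited by warps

registers: 21 blocks
shared memory: 23 blocks
warps: 4 blocks
blocks: 16 blocks

Answer: 4 blocks, 24 active warps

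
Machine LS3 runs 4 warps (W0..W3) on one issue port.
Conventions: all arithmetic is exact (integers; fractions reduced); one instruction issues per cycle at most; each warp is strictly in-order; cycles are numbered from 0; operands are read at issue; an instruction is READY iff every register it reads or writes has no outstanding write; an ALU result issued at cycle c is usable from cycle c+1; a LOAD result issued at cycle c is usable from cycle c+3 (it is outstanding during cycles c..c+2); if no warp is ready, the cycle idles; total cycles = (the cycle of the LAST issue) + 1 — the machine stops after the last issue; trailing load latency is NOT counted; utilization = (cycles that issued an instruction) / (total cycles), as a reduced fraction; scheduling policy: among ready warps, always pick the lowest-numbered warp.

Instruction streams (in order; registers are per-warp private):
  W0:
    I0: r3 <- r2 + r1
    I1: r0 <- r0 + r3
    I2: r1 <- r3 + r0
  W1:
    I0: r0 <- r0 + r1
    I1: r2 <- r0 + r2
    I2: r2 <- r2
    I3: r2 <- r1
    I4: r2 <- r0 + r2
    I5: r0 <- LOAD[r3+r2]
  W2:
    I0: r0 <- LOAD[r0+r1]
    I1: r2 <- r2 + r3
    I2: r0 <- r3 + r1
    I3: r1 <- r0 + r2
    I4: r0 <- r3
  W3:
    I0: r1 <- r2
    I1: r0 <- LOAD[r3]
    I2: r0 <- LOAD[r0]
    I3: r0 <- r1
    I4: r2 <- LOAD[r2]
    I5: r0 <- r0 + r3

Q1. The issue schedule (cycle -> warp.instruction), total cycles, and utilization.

cycle 0: W0.I0
cycle 1: W0.I1
cycle 2: W0.I2
cycle 3: W1.I0
cycle 4: W1.I1
cycle 5: W1.I2
cycle 6: W1.I3
cycle 7: W1.I4
cycle 8: W1.I5
cycle 9: W2.I0
cycle 10: W2.I1
cycle 11: W3.I0
cycle 12: W2.I2
cycle 13: W2.I3
cycle 14: W2.I4
cycle 15: W3.I1
cycle 16: idle
cycle 17: idle
cycle 18: W3.I2
cycle 19: idle
cycle 20: idle
cycle 21: W3.I3
cycle 22: W3.I4
cycle 23: W3.I5

Answer: 24 cycles, utilization 5/6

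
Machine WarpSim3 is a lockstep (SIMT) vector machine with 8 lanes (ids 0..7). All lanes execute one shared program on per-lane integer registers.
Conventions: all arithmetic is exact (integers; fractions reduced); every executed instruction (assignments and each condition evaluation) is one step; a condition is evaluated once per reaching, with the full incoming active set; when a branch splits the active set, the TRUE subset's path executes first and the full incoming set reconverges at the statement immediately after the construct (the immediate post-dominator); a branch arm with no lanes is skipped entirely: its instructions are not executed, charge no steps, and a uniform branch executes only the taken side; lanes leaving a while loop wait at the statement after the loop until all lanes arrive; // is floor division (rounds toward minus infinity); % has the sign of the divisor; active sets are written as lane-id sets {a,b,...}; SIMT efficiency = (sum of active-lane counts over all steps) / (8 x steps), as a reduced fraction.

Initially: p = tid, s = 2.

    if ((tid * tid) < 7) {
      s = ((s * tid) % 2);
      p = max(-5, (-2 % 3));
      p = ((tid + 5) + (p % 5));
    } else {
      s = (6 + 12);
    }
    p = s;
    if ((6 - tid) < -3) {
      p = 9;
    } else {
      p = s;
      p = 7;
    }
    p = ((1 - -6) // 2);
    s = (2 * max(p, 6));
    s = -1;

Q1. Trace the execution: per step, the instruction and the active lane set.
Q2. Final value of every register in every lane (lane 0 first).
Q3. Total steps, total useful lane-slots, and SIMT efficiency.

step 0: eval ((tid * tid) < 7)       {0,1,2,3,4,5,6,7}
step 1: s <- ((s * tid) % 2)         {0,1,2}
step 2: p <- max(-5, (-2 % 3))       {0,1,2}
step 3: p <- ((tid + 5) + (p % 5))   {0,1,2}
step 4: s <- (6 + 12)                {3,4,5,6,7}
step 5: p <- s                       {0,1,2,3,4,5,6,7}
step 6: eval ((6 - tid) < -3)        {0,1,2,3,4,5,6,7}
step 7: p <- s                       {0,1,2,3,4,5,6,7}
step 8: p <- 7                       {0,1,2,3,4,5,6,7}
step 9: p <- ((1 - -6) // 2)         {0,1,2,3,4,5,6,7}
step 10: s <- (2 * max(p, 6))         {0,1,2,3,4,5,6,7}
step 11: s <- -1                      {0,1,2,3,4,5,6,7}

Answer: 12 steps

p: 3,3,3,3,3,3,3,3
s: -1,-1,-1,-1,-1,-1,-1,-1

steps = 12; useful = 78; efficiency = 78/96 = 13/16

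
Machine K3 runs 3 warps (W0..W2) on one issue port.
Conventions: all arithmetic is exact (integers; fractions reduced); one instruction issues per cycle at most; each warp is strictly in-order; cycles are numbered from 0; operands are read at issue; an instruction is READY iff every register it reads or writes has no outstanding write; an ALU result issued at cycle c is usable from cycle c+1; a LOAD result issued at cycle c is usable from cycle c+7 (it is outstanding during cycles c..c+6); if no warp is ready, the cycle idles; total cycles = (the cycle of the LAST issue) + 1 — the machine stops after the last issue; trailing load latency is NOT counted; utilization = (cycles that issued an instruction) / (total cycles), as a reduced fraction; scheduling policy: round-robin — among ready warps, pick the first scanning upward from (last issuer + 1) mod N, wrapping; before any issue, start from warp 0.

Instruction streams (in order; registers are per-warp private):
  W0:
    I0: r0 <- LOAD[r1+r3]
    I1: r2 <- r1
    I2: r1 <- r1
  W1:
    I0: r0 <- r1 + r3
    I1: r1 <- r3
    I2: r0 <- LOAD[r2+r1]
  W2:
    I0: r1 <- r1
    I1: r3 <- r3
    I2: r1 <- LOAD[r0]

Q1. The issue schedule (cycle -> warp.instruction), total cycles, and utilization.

cycle 0: W0.I0
cycle 1: W1.I0
cycle 2: W2.I0
cycle 3: W0.I1
cycle 4: W1.I1
cycle 5: W2.I1
cycle 6: W0.I2
cycle 7: W1.I2
cycle 8: W2.I2

Answer: 9 cycles, utilization 1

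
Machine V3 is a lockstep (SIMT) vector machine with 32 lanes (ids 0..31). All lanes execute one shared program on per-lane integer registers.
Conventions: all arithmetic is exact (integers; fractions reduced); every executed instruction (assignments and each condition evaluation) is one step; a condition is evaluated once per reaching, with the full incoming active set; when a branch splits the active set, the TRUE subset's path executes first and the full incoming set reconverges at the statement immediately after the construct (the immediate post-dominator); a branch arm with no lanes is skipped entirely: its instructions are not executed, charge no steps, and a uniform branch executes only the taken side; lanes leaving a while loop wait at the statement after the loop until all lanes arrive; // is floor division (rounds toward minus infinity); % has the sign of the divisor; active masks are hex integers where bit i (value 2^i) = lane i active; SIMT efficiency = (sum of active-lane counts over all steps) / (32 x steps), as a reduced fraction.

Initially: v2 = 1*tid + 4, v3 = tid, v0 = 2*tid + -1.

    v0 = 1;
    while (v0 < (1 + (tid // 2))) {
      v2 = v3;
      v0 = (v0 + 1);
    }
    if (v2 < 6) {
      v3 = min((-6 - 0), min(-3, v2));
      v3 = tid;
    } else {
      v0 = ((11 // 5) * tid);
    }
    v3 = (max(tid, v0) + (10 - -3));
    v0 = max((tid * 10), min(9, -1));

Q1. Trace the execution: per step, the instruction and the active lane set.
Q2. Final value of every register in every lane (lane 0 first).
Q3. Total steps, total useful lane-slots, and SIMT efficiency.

step 0: v0 <- 1                      0xffffffff
step 1: eval (v0 < (1 + (tid // 2))) 0xffffffff
step 2: v2 <- v3                     0xfffffffc
step 3: v0 <- (v0 + 1)               0xfffffffc
step 4: eval (v0 < (1 + (tid // 2))) 0xfffffffc
step 5: v2 <- v3                     0xfffffff0
step 6: v0 <- (v0 + 1)               0xfffffff0
step 7: eval (v0 < (1 + (tid // 2))) 0xfffffff0
step 8: v2 <- v3                     0xffffffc0
step 9: v0 <- (v0 + 1)               0xffffffc0
step 10: eval (v0 < (1 + (tid // 2))) 0xffffffc0
step 11: v2 <- v3                     0xffffff00
step 12: v0 <- (v0 + 1)               0xffffff00
step 13: eval (v0 < (1 + (tid // 2))) 0xffffff00
step 14: v2 <- v3                     0xfffffc00
step 15: v0 <- (v0 + 1)               0xfffffc00
step 16: eval (v0 < (1 + (tid // 2))) 0xfffffc00
step 17: v2 <- v3                     0xfffff000
step 18: v0 <- (v0 + 1)               0xfffff000
step 19: eval (v0 < (1 + (tid // 2))) 0xfffff000
step 20: v2 <- v3                     0xffffc000
step 21: v0 <- (v0 + 1)               0xffffc000
step 22: eval (v0 < (1 + (tid // 2))) 0xffffc000
step 23: v2 <- v3                     0xffff0000
step 24: v0 <- (v0 + 1)               0xffff0000
step 25: eval (v0 < (1 + (tid // 2))) 0xffff0000
step 26: v2 <- v3                     0xfffc0000
step 27: v0 <- (v0 + 1)               0xfffc0000
step 28: eval (v0 < (1 + (tid // 2))) 0xfffc0000
step 29: v2 <- v3                     0xfff00000
step 30: v0 <- (v0 + 1)               0xfff00000
step 31: eval (v0 < (1 + (tid // 2))) 0xfff00000
step 32: v2 <- v3                     0xffc00000
step 33: v0 <- (v0 + 1)               0xffc00000
step 34: eval (v0 < (1 + (tid // 2))) 0xffc00000
step 35: v2 <- v3                     0xff000000
step 36: v0 <- (v0 + 1)               0xff000000
step 37: eval (v0 < (1 + (tid // 2))) 0xff000000
step 38: v2 <- v3                     0xfc000000
step 39: v0 <- (v0 + 1)               0xfc000000
step 40: eval (v0 < (1 + (tid // 2))) 0xfc000000
step 41: v2 <- v3                     0xf0000000
step 42: v0 <- (v0 + 1)               0xf0000000
step 43: eval (v0 < (1 + (tid // 2))) 0xf0000000
step 44: v2 <- v3                     0xc0000000
step 45: v0 <- (v0 + 1)               0xc0000000
step 46: eval (v0 < (1 + (tid // 2))) 0xc0000000
step 47: eval (v2 < 6)                0xffffffff
step 48: v3 <- min((-6 - 0), min(-3, v2)) 0x0000003f
step 49: v3 <- tid                    0x0000003f
step 50: v0 <- ((11 // 5) * tid)      0xffffffc0
step 51: v3 <- (max(tid, v0) + (10 - -3)) 0xffffffff
step 52: v0 <- max((tid * 10), min(9, -1)) 0xffffffff

Answer: 53 steps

v2: 4,5,2,3,4,5,6,7,8,9,10,11,12,13,14,15,16,17,18,19,20,21,22,23,24,25,26,27,28,29,30,31
v3: 14,14,15,16,17,18,25,27,29,31,33,35,37,39,41,43,45,47,49,51,53,55,57,59,61,63,65,67,69,71,73,75
v0: 0,10,20,30,40,50,60,70,80,90,100,110,120,130,140,150,160,170,180,190,200,210,220,230,240,250,260,270,280,290,300,310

steps = 53; useful = 918; efficiency = 918/1696 = 459/848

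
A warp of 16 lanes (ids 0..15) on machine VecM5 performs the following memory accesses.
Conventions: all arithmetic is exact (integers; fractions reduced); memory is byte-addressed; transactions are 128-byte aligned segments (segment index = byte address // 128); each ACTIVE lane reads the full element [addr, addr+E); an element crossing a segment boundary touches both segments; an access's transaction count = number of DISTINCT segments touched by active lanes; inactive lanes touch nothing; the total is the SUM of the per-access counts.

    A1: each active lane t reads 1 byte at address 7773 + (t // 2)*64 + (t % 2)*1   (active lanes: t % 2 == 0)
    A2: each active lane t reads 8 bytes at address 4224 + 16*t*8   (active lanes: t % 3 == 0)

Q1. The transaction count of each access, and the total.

A1: 5 transactions
A2: 6 transactions

Answer: 5,6; total 11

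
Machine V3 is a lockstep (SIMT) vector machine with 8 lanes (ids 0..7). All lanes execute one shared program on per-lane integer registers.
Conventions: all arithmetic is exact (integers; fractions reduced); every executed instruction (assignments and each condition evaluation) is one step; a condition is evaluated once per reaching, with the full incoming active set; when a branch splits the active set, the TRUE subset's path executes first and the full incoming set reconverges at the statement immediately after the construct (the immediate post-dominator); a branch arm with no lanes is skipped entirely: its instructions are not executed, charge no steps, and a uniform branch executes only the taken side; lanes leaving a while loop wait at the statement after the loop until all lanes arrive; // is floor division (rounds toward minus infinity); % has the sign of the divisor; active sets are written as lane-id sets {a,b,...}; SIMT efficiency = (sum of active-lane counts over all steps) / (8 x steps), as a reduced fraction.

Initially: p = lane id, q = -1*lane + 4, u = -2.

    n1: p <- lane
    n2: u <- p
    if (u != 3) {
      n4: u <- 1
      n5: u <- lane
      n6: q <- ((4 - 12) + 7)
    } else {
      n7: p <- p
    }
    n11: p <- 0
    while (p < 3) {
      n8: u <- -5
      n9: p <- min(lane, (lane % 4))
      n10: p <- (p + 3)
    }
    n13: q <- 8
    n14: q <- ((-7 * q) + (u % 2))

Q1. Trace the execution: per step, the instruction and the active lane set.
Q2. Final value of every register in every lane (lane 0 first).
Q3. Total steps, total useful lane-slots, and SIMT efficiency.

step 0: p <- lane                    {0,1,2,3,4,5,6,7}
step 1: u <- p                       {0,1,2,3,4,5,6,7}
step 2: eval (u != 3)                {0,1,2,3,4,5,6,7}
step 3: u <- 1                       {0,1,2,4,5,6,7}
step 4: u <- lane                    {0,1,2,4,5,6,7}
step 5: q <- ((4 - 12) + 7)          {0,1,2,4,5,6,7}
step 6: p <- p                       {3}
step 7: p <- 0                       {0,1,2,3,4,5,6,7}
step 8: eval (p < 3)                 {0,1,2,3,4,5,6,7}
step 9: u <- -5                      {0,1,2,3,4,5,6,7}
step 10: p <- min(lane, (lane % 4))   {0,1,2,3,4,5,6,7}
step 11: p <- (p + 3)                 {0,1,2,3,4,5,6,7}
step 12: eval (p < 3)                 {0,1,2,3,4,5,6,7}
step 13: q <- 8                       {0,1,2,3,4,5,6,7}
step 14: q <- ((-7 * q) + (u % 2))    {0,1,2,3,4,5,6,7}

Answer: 15 steps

p: 3,4,5,6,3,4,5,6
q: -55,-55,-55,-55,-55,-55,-55,-55
u: -5,-5,-5,-5,-5,-5,-5,-5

steps = 15; useful = 110; efficiency = 110/120 = 11/12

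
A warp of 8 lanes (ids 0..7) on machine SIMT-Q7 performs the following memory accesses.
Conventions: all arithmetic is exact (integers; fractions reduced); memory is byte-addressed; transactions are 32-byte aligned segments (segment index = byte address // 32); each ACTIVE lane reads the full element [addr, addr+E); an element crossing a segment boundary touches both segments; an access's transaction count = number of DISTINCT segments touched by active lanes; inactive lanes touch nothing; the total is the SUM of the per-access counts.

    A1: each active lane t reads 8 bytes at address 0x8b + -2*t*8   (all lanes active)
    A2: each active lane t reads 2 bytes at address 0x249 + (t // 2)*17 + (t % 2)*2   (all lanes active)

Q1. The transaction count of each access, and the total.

A1: 5 transactions
A2: 2 transactions

Answer: 5,2; total 7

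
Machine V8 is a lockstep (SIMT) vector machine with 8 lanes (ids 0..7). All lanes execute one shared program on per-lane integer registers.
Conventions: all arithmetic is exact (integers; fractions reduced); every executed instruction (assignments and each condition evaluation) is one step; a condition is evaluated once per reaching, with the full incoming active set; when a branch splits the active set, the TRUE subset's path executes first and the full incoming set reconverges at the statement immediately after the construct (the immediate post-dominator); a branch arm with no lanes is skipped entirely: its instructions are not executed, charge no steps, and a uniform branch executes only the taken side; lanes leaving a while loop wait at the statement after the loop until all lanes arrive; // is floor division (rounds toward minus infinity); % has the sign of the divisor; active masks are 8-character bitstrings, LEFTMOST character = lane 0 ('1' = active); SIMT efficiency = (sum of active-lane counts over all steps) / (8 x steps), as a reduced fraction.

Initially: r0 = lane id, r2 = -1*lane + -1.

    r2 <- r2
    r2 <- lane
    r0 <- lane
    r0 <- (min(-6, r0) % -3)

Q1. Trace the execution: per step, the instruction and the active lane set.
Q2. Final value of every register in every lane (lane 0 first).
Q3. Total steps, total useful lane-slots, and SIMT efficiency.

step 0: r2 <- r2                     11111111
step 1: r2 <- lane                   11111111
step 2: r0 <- lane                   11111111
step 3: r0 <- (min(-6, r0) % -3)     11111111

Answer: 4 steps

r0: 0,0,0,0,0,0,0,0
r2: 0,1,2,3,4,5,6,7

steps = 4; useful = 32; efficiency = 32/32 = 1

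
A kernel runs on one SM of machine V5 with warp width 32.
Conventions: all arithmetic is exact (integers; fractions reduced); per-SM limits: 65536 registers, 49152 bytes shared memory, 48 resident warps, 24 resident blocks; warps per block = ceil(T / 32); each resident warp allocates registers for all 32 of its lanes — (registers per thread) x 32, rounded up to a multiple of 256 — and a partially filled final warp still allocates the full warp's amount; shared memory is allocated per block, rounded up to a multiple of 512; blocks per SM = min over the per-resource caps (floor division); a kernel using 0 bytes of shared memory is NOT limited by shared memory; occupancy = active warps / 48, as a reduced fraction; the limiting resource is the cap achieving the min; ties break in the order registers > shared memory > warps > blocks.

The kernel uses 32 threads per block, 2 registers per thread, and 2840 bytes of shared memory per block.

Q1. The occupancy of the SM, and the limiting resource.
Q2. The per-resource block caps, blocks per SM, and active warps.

Answer: occupancy 1/3, limited by shared memory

registers: 256 blocks
shared memory: 16 blocks
warps: 48 blocks
blocks: 24 blocks

Answer: 16 blocks, 16 active warps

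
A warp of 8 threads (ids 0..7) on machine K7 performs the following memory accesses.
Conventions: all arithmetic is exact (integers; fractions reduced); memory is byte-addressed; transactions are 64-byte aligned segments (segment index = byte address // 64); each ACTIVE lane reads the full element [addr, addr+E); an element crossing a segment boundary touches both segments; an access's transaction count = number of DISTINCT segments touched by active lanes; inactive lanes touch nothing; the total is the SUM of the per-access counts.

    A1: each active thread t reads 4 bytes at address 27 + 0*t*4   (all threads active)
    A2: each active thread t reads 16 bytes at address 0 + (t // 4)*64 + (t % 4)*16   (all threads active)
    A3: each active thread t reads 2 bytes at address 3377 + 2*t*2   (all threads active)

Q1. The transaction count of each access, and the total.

A1: 1 transaction
A2: 2 transactions
A3: 2 transactions

Answer: 1,2,2; total 5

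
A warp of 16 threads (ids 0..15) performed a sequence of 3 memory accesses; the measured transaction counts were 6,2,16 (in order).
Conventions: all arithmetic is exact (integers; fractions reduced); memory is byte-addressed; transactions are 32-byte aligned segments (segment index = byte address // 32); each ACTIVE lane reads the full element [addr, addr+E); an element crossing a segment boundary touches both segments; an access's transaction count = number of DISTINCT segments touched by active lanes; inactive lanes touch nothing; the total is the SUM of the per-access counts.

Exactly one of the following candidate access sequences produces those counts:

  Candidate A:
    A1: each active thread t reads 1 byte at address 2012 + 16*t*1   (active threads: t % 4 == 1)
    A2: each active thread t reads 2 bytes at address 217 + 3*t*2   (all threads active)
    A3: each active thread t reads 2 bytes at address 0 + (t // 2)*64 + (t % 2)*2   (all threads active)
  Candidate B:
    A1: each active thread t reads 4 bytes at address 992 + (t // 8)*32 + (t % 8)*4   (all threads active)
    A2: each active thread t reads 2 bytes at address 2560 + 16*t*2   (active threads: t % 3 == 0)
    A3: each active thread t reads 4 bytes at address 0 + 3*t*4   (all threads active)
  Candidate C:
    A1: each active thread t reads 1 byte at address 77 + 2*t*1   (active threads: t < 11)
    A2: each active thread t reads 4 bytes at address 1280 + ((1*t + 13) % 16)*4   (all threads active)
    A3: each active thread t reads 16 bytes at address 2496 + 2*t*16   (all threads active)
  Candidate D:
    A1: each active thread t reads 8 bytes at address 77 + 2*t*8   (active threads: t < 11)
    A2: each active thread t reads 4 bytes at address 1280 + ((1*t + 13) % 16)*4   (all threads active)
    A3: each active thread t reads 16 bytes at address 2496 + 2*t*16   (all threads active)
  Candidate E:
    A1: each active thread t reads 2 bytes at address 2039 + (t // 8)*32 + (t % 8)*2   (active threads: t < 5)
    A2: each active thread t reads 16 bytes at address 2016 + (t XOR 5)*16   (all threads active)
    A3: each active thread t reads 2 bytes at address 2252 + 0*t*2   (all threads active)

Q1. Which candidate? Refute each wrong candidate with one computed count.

A: A1 gives 4 transactions, not 6
B: A1 gives 2 transactions, not 6
C: A1 gives 2 transactions, not 6
E: A1 gives 2 transactions, not 6
D: all counts match (6,2,16)

Answer: D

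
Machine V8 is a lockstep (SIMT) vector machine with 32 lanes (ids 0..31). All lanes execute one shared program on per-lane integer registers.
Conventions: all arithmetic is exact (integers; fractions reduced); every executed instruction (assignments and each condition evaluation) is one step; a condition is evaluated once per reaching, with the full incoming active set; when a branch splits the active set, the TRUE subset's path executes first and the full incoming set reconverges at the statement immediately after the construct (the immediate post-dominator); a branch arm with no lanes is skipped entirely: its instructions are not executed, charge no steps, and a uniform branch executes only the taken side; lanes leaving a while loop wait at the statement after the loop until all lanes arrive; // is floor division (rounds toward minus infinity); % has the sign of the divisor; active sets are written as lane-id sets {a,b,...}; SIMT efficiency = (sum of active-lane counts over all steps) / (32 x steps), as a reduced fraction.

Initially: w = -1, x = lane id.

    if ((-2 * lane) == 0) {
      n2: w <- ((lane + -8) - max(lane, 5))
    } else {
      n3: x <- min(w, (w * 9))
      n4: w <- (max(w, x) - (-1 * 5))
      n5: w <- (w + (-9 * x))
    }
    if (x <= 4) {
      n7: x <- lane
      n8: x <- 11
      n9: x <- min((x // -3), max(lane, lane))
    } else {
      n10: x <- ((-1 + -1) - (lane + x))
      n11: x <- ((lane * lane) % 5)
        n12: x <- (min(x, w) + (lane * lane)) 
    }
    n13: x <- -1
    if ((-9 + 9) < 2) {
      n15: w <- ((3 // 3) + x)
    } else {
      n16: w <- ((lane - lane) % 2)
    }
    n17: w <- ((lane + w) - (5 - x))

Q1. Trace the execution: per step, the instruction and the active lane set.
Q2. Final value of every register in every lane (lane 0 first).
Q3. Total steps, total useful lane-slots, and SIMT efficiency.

step 0: eval ((-2 * lane) == 0)      {0,1,2,3,4,5,6,7,8,9,10,11,12,13,14,15,16,17,18,19,20,21,22,23,24,25,26,27,28,29,30,31}
step 1: w <- ((lane + -8) - max(lane, 5)) {0}
step 2: x <- min(w, (w * 9))         {1,2,3,4,5,6,7,8,9,10,11,12,13,14,15,16,17,18,19,20,21,22,23,24,25,26,27,28,29,30,31}
step 3: w <- (max(w, x) - (-1 * 5))  {1,2,3,4,5,6,7,8,9,10,11,12,13,14,15,16,17,18,19,20,21,22,23,24,25,26,27,28,29,30,31}
step 4: w <- (w + (-9 * x))          {1,2,3,4,5,6,7,8,9,10,11,12,13,14,15,16,17,18,19,20,21,22,23,24,25,26,27,28,29,30,31}
step 5: eval (x <= 4)                {0,1,2,3,4,5,6,7,8,9,10,11,12,13,14,15,16,17,18,19,20,21,22,23,24,25,26,27,28,29,30,31}
step 6: x <- lane                    {0,1,2,3,4,5,6,7,8,9,10,11,12,13,14,15,16,17,18,19,20,21,22,23,24,25,26,27,28,29,30,31}
step 7: x <- 11                      {0,1,2,3,4,5,6,7,8,9,10,11,12,13,14,15,16,17,18,19,20,21,22,23,24,25,26,27,28,29,30,31}
step 8: x <- min((x // -3), max(lane, lane)) {0,1,2,3,4,5,6,7,8,9,10,11,12,13,14,15,16,17,18,19,20,21,22,23,24,25,26,27,28,29,30,31}
step 9: x <- -1                      {0,1,2,3,4,5,6,7,8,9,10,11,12,13,14,15,16,17,18,19,20,21,22,23,24,25,26,27,28,29,30,31}
step 10: eval ((-9 + 9) < 2)          {0,1,2,3,4,5,6,7,8,9,10,11,12,13,14,15,16,17,18,19,20,21,22,23,24,25,26,27,28,29,30,31}
step 11: w <- ((3 // 3) + x)          {0,1,2,3,4,5,6,7,8,9,10,11,12,13,14,15,16,17,18,19,20,21,22,23,24,25,26,27,28,29,30,31}
step 12: w <- ((lane + w) - (5 - x))  {0,1,2,3,4,5,6,7,8,9,10,11,12,13,14,15,16,17,18,19,20,21,22,23,24,25,26,27,28,29,30,31}

Answer: 13 steps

w: -6,-5,-4,-3,-2,-1,0,1,2,3,4,5,6,7,8,9,10,11,12,13,14,15,16,17,18,19,20,21,22,23,24,25
x: -1,-1,-1,-1,-1,-1,-1,-1,-1,-1,-1,-1,-1,-1,-1,-1,-1,-1,-1,-1,-1,-1,-1,-1,-1,-1,-1,-1,-1,-1,-1,-1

steps = 13; useful = 382; efficiency = 382/416 = 191/208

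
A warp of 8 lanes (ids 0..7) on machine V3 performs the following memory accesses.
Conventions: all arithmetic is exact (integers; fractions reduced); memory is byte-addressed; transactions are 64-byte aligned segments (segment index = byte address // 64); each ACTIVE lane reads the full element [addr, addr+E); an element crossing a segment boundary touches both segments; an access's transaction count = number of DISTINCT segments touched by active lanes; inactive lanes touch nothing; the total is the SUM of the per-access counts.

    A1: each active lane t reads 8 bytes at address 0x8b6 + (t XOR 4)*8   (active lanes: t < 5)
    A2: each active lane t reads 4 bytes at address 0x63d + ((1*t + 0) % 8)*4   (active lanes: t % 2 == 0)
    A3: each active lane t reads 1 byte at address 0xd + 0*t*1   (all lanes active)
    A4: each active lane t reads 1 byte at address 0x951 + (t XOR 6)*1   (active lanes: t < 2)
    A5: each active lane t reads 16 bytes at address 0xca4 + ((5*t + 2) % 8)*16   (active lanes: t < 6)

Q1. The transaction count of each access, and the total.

A1: 2 transactions
A2: 2 transactions
A3: 1 transaction
A4: 1 transaction
A5: 3 transactions

Answer: 2,2,1,1,3; total 9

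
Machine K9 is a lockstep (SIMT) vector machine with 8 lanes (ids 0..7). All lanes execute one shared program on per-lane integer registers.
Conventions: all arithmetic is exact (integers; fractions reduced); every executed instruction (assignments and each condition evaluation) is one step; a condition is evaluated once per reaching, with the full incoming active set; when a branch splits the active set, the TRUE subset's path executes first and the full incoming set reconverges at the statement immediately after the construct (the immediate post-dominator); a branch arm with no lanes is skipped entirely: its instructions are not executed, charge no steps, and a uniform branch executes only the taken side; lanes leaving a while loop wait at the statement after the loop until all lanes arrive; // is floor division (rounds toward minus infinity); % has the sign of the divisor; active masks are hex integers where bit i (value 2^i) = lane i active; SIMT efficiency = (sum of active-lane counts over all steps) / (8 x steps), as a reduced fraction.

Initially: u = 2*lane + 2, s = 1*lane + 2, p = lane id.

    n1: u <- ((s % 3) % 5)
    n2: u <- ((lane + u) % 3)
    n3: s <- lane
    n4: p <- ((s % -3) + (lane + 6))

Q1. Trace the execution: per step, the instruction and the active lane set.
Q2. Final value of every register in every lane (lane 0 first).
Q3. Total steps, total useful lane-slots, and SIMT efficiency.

step 0: u <- ((s % 3) % 5)           0xff
step 1: u <- ((lane + u) % 3)        0xff
step 2: s <- lane                    0xff
step 3: p <- ((s % -3) + (lane + 6)) 0xff

Answer: 4 steps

u: 2,1,0,2,1,0,2,1
s: 0,1,2,3,4,5,6,7
p: 6,5,7,9,8,10,12,11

steps = 4; useful = 32; efficiency = 32/32 = 1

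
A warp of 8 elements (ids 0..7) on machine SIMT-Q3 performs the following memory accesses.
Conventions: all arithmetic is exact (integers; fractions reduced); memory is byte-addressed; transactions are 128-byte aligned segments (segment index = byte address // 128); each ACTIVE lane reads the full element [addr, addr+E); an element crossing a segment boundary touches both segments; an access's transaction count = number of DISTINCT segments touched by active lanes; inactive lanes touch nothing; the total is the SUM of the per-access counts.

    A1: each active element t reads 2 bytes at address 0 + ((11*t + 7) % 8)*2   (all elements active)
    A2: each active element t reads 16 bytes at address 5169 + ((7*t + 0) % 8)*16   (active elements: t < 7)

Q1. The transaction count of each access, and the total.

A1: 1 transaction
A2: 2 transactions

Answer: 1,2; total 3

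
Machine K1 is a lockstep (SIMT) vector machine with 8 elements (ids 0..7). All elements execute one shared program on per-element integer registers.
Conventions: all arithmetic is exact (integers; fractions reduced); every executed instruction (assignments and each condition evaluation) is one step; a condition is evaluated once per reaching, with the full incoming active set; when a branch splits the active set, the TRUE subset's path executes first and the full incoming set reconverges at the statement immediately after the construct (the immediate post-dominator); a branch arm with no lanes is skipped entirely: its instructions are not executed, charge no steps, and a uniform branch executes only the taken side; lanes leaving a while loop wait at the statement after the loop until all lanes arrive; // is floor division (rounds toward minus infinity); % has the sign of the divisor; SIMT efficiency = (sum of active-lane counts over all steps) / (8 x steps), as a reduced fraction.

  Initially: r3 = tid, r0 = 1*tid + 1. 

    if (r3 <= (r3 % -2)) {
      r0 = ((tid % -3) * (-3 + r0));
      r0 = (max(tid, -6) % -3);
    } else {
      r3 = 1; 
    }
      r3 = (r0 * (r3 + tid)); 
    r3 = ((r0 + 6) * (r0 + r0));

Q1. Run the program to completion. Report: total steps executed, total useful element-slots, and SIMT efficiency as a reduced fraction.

Answer: 6 steps, 33 useful, 11/16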